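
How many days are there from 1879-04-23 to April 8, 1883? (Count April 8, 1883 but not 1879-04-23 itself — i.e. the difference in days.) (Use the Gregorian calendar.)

Apr 23, 1879 → Apr 23, 1880: 366 days (Feb 29, 1880 is in that span).
Apr 23, 1880 → Apr 23, 1881: 365 days.
Apr 23, 1881 → Apr 23, 1882: 365 days.
Apr 23, 1882 → May 23, 1882: 30 days (April has 30).
May 23, 1882 → Jun 23, 1882: 31 days (May has 31).
Jun 23, 1882 → Jul 23, 1882: 30 days (June has 30).
Jul 23, 1882 → Aug 23, 1882: 31 days (July has 31).
Aug 23, 1882 → Sep 23, 1882: 31 days (August has 31).
Sep 23, 1882 → Oct 23, 1882: 30 days (September has 30).
Oct 23, 1882 → Nov 23, 1882: 31 days (October has 31).
Nov 23, 1882 → Dec 23, 1882: 30 days (November has 30).
Dec 23, 1882 → Jan 23, 1883: 31 days (December has 31).
Jan 23, 1883 → Feb 23, 1883: 31 days (January has 31).
Feb 23, 1883 → Mar 23, 1883: 28 days (February has 28).
Mar 23, 1883 → Apr 8, 1883: 16 days.
Total: 1446 days.

1446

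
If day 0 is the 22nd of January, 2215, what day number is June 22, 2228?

4900

Jan 22, 2215 → Jan 22, 2216: 365 days.
Jan 22, 2216 → Jan 22, 2217: 366 days (Feb 29, 2216 is in that span).
Jan 22, 2217 → Jan 22, 2218: 365 days.
Jan 22, 2218 → Jan 22, 2219: 365 days.
Jan 22, 2219 → Jan 22, 2220: 365 days.
Jan 22, 2220 → Jan 22, 2221: 366 days (Feb 29, 2220 is in that span).
Jan 22, 2221 → Jan 22, 2222: 365 days.
Jan 22, 2222 → Jan 22, 2223: 365 days.
Jan 22, 2223 → Jan 22, 2224: 365 days.
Jan 22, 2224 → Jan 22, 2225: 366 days (Feb 29, 2224 is in that span).
Jan 22, 2225 → Jan 22, 2226: 365 days.
Jan 22, 2226 → Jan 22, 2227: 365 days.
Jan 22, 2227 → Jan 22, 2228: 365 days.
Jan 22, 2228 → Feb 22, 2228: 31 days (January has 31).
Feb 22, 2228 → Mar 22, 2228: 29 days (February has 29).
Mar 22, 2228 → Apr 22, 2228: 31 days (March has 31).
Apr 22, 2228 → May 22, 2228: 30 days (April has 30).
May 22, 2228 → Jun 22, 2228: 31 days.
Total: 4900 days.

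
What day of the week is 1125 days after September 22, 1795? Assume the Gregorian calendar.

First find the weekday of Sep 22, 1795. Doomsday rule: the anchor day for the 1700s is Sunday. For year 95: 95÷12 = 7 r 11, and 11÷4 = 2, so 7+11+2 = 20.
Sunday + 20 ≡ Saturday — that's 1795's doomsday.
In September the doomsday date is Sep 5.
Sep 22 is 17 days after Sep 5; 17 mod 7 = 3, so Saturday + 3 = Tuesday.
1125 mod 7 = 5, so 1125 days after a Tuesday is Tuesday + 5 = Sunday.

Sunday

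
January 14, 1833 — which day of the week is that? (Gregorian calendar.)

Doomsday rule: the anchor day for the 1800s is Friday. For year 33: 33÷12 = 2 r 9, and 9÷4 = 2, so 2+9+2 = 13.
Friday + 13 ≡ Thursday — that's 1833's doomsday.
In January the doomsday date is Jan 3 (1833 is not a leap year).
Jan 14 is 11 days after Jan 3; 11 mod 7 = 4, so Thursday + 4 = Monday.

Monday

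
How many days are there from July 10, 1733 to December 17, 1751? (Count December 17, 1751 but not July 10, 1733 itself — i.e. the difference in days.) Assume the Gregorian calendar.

Jul 10, 1733 → Jul 10, 1734: 365 days.
Jul 10, 1734 → Jul 10, 1735: 365 days.
Jul 10, 1735 → Jul 10, 1736: 366 days (Feb 29, 1736 is in that span).
Jul 10, 1736 → Jul 10, 1737: 365 days.
Jul 10, 1737 → Jul 10, 1738: 365 days.
Jul 10, 1738 → Jul 10, 1739: 365 days.
Jul 10, 1739 → Jul 10, 1740: 366 days (Feb 29, 1740 is in that span).
Jul 10, 1740 → Jul 10, 1741: 365 days.
Jul 10, 1741 → Jul 10, 1742: 365 days.
Jul 10, 1742 → Jul 10, 1743: 365 days.
Jul 10, 1743 → Jul 10, 1744: 366 days (Feb 29, 1744 is in that span).
Jul 10, 1744 → Jul 10, 1745: 365 days.
Jul 10, 1745 → Jul 10, 1746: 365 days.
Jul 10, 1746 → Jul 10, 1747: 365 days.
Jul 10, 1747 → Jul 10, 1748: 366 days (Feb 29, 1748 is in that span).
Jul 10, 1748 → Jul 10, 1749: 365 days.
Jul 10, 1749 → Jul 10, 1750: 365 days.
Jul 10, 1750 → Jul 10, 1751: 365 days.
Jul 10, 1751 → Aug 10, 1751: 31 days (July has 31).
Aug 10, 1751 → Sep 10, 1751: 31 days (August has 31).
Sep 10, 1751 → Oct 10, 1751: 30 days (September has 30).
Oct 10, 1751 → Nov 10, 1751: 31 days (October has 31).
Nov 10, 1751 → Dec 10, 1751: 30 days (November has 30).
Dec 10, 1751 → Dec 17, 1751: 7 days.
Total: 6734 days.

6734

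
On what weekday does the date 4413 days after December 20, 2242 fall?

First find the weekday of Dec 20, 2242. Doomsday rule: the anchor day for the 2200s is Friday. For year 42: 42÷12 = 3 r 6, and 6÷4 = 1, so 3+6+1 = 10.
Friday + 10 ≡ Monday — that's 2242's doomsday.
In December the doomsday date is Dec 12.
Dec 20 is 8 days after Dec 12; 8 mod 7 = 1, so Monday + 1 = Tuesday.
4413 mod 7 = 3, so 4413 days after a Tuesday is Tuesday + 3 = Friday.

Friday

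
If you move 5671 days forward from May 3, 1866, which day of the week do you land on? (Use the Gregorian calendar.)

First find the weekday of May 3, 1866. Doomsday rule: the anchor day for the 1800s is Friday. For year 66: 66÷12 = 5 r 6, and 6÷4 = 1, so 5+6+1 = 12.
Friday + 12 ≡ Wednesday — that's 1866's doomsday.
In May the doomsday date is May 9.
May 3 is 6 days before May 9; 6 mod 7 = 6, so Wednesday − 6 = Thursday.
5671 mod 7 = 1, so 5671 days after a Thursday is Thursday + 1 = Friday.

Friday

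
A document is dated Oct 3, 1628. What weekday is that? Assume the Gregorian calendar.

Doomsday rule: the anchor day for the 1600s is Tuesday. For year 28: 28÷12 = 2 r 4, and 4÷4 = 1, so 2+4+1 = 7.
Tuesday + 7 ≡ Tuesday — that's 1628's doomsday.
In October the doomsday date is Oct 10.
Oct 3 is 7 days before Oct 10; 7 mod 7 = 0, so Tuesday − 0 = Tuesday.

Tuesday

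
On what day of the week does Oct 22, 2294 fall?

Doomsday rule: the anchor day for the 2200s is Friday. For year 94: 94÷12 = 7 r 10, and 10÷4 = 2, so 7+10+2 = 19.
Friday + 19 ≡ Wednesday — that's 2294's doomsday.
In October the doomsday date is Oct 10.
Oct 22 is 12 days after Oct 10; 12 mod 7 = 5, so Wednesday + 5 = Monday.

Monday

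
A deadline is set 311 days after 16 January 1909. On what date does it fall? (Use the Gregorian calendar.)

Jan has 31 days: +16 → Feb 1, 1909 (295 left).
Feb has 28 days: +28 → Mar 1, 1909 (267 left).
Mar has 31 days: +31 → Apr 1, 1909 (236 left).
Apr has 30 days: +30 → May 1, 1909 (206 left).
May has 31 days: +31 → Jun 1, 1909 (175 left).
Jun has 30 days: +30 → Jul 1, 1909 (145 left).
Jul has 31 days: +31 → Aug 1, 1909 (114 left).
Aug has 31 days: +31 → Sep 1, 1909 (83 left).
Sep has 30 days: +30 → Oct 1, 1909 (53 left).
Oct has 31 days: +31 → Nov 1, 1909 (22 left).
+22 → Nov 23, 1909.

November 23, 1909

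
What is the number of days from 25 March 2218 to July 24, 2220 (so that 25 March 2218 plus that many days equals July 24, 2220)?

Mar 25, 2218 → Mar 25, 2219: 365 days.
Mar 25, 2219 → Mar 25, 2220: 366 days (Feb 29, 2220 is in that span).
Mar 25, 2220 → Apr 25, 2220: 31 days (March has 31).
Apr 25, 2220 → May 25, 2220: 30 days (April has 30).
May 25, 2220 → Jun 25, 2220: 31 days (May has 31).
Jun 25, 2220 → Jul 24, 2220: 29 days.
Total: 852 days.

852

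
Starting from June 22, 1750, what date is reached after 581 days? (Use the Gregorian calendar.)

January 24, 1752

+365 (one year) → Jun 22, 1751 (216 left).
Jun has 30 days: +9 → Jul 1, 1751 (207 left).
Jul has 31 days: +31 → Aug 1, 1751 (176 left).
Aug has 31 days: +31 → Sep 1, 1751 (145 left).
Sep has 30 days: +30 → Oct 1, 1751 (115 left).
Oct has 31 days: +31 → Nov 1, 1751 (84 left).
Nov has 30 days: +30 → Dec 1, 1751 (54 left).
Dec has 31 days: +31 → Jan 1, 1752 (23 left).
+23 → Jan 24, 1752.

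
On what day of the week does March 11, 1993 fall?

Doomsday rule: the anchor day for the 1900s is Wednesday. For year 93: 93÷12 = 7 r 9, and 9÷4 = 2, so 7+9+2 = 18.
Wednesday + 18 ≡ Sunday — that's 1993's doomsday.
In March the doomsday date is Mar 14.
Mar 11 is 3 days before Mar 14; 3 mod 7 = 3, so Sunday − 3 = Thursday.

Thursday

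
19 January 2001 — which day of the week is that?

January 1, 2001 is a Monday.
Jan 1, 2001 → Jan 19, 2001: 18 days.
Total: 18 days.
18 mod 7 = 4, so Monday + 4 = Friday.

Friday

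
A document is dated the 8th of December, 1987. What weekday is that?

Tuesday

Doomsday rule: the anchor day for the 1900s is Wednesday. For year 87: 87÷12 = 7 r 3, and 3÷4 = 0, so 7+3+0 = 10.
Wednesday + 10 ≡ Saturday — that's 1987's doomsday.
In December the doomsday date is Dec 12.
Dec 8 is 4 days before Dec 12; 4 mod 7 = 4, so Saturday − 4 = Tuesday.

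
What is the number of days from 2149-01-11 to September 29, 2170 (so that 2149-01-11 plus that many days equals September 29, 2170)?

Jan 11, 2149 → Jan 11, 2150: 365 days.
Jan 11, 2150 → Jan 11, 2151: 365 days.
Jan 11, 2151 → Jan 11, 2152: 365 days.
Jan 11, 2152 → Jan 11, 2153: 366 days (Feb 29, 2152 is in that span).
Jan 11, 2153 → Jan 11, 2154: 365 days.
Jan 11, 2154 → Jan 11, 2155: 365 days.
Jan 11, 2155 → Jan 11, 2156: 365 days.
Jan 11, 2156 → Jan 11, 2157: 366 days (Feb 29, 2156 is in that span).
Jan 11, 2157 → Jan 11, 2158: 365 days.
Jan 11, 2158 → Jan 11, 2159: 365 days.
Jan 11, 2159 → Jan 11, 2160: 365 days.
Jan 11, 2160 → Jan 11, 2161: 366 days (Feb 29, 2160 is in that span).
Jan 11, 2161 → Jan 11, 2162: 365 days.
Jan 11, 2162 → Jan 11, 2163: 365 days.
Jan 11, 2163 → Jan 11, 2164: 365 days.
Jan 11, 2164 → Jan 11, 2165: 366 days (Feb 29, 2164 is in that span).
Jan 11, 2165 → Jan 11, 2166: 365 days.
Jan 11, 2166 → Jan 11, 2167: 365 days.
Jan 11, 2167 → Jan 11, 2168: 365 days.
Jan 11, 2168 → Jan 11, 2169: 366 days (Feb 29, 2168 is in that span).
Jan 11, 2169 → Jan 11, 2170: 365 days.
Jan 11, 2170 → Feb 11, 2170: 31 days (January has 31).
Feb 11, 2170 → Mar 11, 2170: 28 days (February has 28).
Mar 11, 2170 → Apr 11, 2170: 31 days (March has 31).
Apr 11, 2170 → May 11, 2170: 30 days (April has 30).
May 11, 2170 → Jun 11, 2170: 31 days (May has 31).
Jun 11, 2170 → Jul 11, 2170: 30 days (June has 30).
Jul 11, 2170 → Aug 11, 2170: 31 days (July has 31).
Aug 11, 2170 → Sep 11, 2170: 31 days (August has 31).
Sep 11, 2170 → Sep 29, 2170: 18 days.
Total: 7931 days.

7931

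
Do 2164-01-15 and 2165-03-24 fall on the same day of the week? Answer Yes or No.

From Jan 15, 2164 to Mar 24, 2165 is 434 days.
434 mod 7 = 0, so they are the same weekday.
(Jan 15, 2164 is a Sunday; Mar 24, 2165 is a Sunday.)

Yes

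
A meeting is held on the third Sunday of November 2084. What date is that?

November 19, 2084

November 1, 2084 is a Wednesday.
The first Sunday is therefore November 5 (4 days later).
The third Sunday is 5 + 2×7 = November 19.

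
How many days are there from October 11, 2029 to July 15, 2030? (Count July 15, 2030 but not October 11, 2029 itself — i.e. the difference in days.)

277

Oct 11, 2029 → Nov 11, 2029: 31 days (October has 31).
Nov 11, 2029 → Dec 11, 2029: 30 days (November has 30).
Dec 11, 2029 → Jan 11, 2030: 31 days (December has 31).
Jan 11, 2030 → Feb 11, 2030: 31 days (January has 31).
Feb 11, 2030 → Mar 11, 2030: 28 days (February has 28).
Mar 11, 2030 → Apr 11, 2030: 31 days (March has 31).
Apr 11, 2030 → May 11, 2030: 30 days (April has 30).
May 11, 2030 → Jun 11, 2030: 31 days (May has 31).
Jun 11, 2030 → Jul 11, 2030: 30 days (June has 30).
Jul 11, 2030 → Jul 15, 2030: 4 days.
Total: 277 days.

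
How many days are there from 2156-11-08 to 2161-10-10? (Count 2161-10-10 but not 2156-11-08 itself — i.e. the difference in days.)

Nov 8, 2156 → Nov 8, 2157: 365 days.
Nov 8, 2157 → Nov 8, 2158: 365 days.
Nov 8, 2158 → Nov 8, 2159: 365 days.
Nov 8, 2159 → Nov 8, 2160: 366 days (Feb 29, 2160 is in that span).
Nov 8, 2160 → Dec 8, 2160: 30 days (November has 30).
Dec 8, 2160 → Jan 8, 2161: 31 days (December has 31).
Jan 8, 2161 → Feb 8, 2161: 31 days (January has 31).
Feb 8, 2161 → Mar 8, 2161: 28 days (February has 28).
Mar 8, 2161 → Apr 8, 2161: 31 days (March has 31).
Apr 8, 2161 → May 8, 2161: 30 days (April has 30).
May 8, 2161 → Jun 8, 2161: 31 days (May has 31).
Jun 8, 2161 → Jul 8, 2161: 30 days (June has 30).
Jul 8, 2161 → Aug 8, 2161: 31 days (July has 31).
Aug 8, 2161 → Sep 8, 2161: 31 days (August has 31).
Sep 8, 2161 → Oct 8, 2161: 30 days (September has 30).
Oct 8, 2161 → Oct 10, 2161: 2 days.
Total: 1797 days.

1797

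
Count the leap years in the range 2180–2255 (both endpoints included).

18

Multiples of 4 in [2180,2255]: 19.
Of those, multiples of 100: 1 (not leap unless ÷400).
Multiples of 400: 0.
Leap years = 19 − 1 + 0 = 18.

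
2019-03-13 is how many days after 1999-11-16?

7057

Nov 16, 1999 → Nov 16, 2000: 366 days (Feb 29, 2000 is in that span).
Nov 16, 2000 → Nov 16, 2001: 365 days.
Nov 16, 2001 → Nov 16, 2002: 365 days.
Nov 16, 2002 → Nov 16, 2003: 365 days.
Nov 16, 2003 → Nov 16, 2004: 366 days (Feb 29, 2004 is in that span).
Nov 16, 2004 → Nov 16, 2005: 365 days.
Nov 16, 2005 → Nov 16, 2006: 365 days.
Nov 16, 2006 → Nov 16, 2007: 365 days.
Nov 16, 2007 → Nov 16, 2008: 366 days (Feb 29, 2008 is in that span).
Nov 16, 2008 → Nov 16, 2009: 365 days.
Nov 16, 2009 → Nov 16, 2010: 365 days.
Nov 16, 2010 → Nov 16, 2011: 365 days.
Nov 16, 2011 → Nov 16, 2012: 366 days (Feb 29, 2012 is in that span).
Nov 16, 2012 → Nov 16, 2013: 365 days.
Nov 16, 2013 → Nov 16, 2014: 365 days.
Nov 16, 2014 → Nov 16, 2015: 365 days.
Nov 16, 2015 → Nov 16, 2016: 366 days (Feb 29, 2016 is in that span).
Nov 16, 2016 → Nov 16, 2017: 365 days.
Nov 16, 2017 → Nov 16, 2018: 365 days.
Nov 16, 2018 → Dec 16, 2018: 30 days (November has 30).
Dec 16, 2018 → Jan 16, 2019: 31 days (December has 31).
Jan 16, 2019 → Feb 16, 2019: 31 days (January has 31).
Feb 16, 2019 → Mar 13, 2019: 25 days.
Total: 7057 days.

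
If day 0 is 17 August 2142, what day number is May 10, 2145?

Aug 17, 2142 → Aug 17, 2143: 365 days.
Aug 17, 2143 → Aug 17, 2144: 366 days (Feb 29, 2144 is in that span).
Aug 17, 2144 → Sep 17, 2144: 31 days (August has 31).
Sep 17, 2144 → Oct 17, 2144: 30 days (September has 30).
Oct 17, 2144 → Nov 17, 2144: 31 days (October has 31).
Nov 17, 2144 → Dec 17, 2144: 30 days (November has 30).
Dec 17, 2144 → Jan 17, 2145: 31 days (December has 31).
Jan 17, 2145 → Feb 17, 2145: 31 days (January has 31).
Feb 17, 2145 → Mar 17, 2145: 28 days (February has 28).
Mar 17, 2145 → Apr 17, 2145: 31 days (March has 31).
Apr 17, 2145 → May 10, 2145: 23 days.
Total: 997 days.

997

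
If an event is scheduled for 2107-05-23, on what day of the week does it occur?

Monday

Doomsday rule: the anchor day for the 2100s is Sunday. For year 07: 7÷12 = 0 r 7, and 7÷4 = 1, so 0+7+1 = 8.
Sunday + 8 ≡ Monday — that's 2107's doomsday.
In May the doomsday date is May 9.
May 23 is 14 days after May 9; 14 mod 7 = 0, so Monday + 0 = Monday.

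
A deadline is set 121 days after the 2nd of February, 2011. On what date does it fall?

Feb has 28 days: +27 → Mar 1, 2011 (94 left).
Mar has 31 days: +31 → Apr 1, 2011 (63 left).
Apr has 30 days: +30 → May 1, 2011 (33 left).
May has 31 days: +31 → Jun 1, 2011 (2 left).
+2 → Jun 3, 2011.

June 3, 2011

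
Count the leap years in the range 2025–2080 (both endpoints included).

Multiples of 4 in [2025,2080]: 14.
Of those, multiples of 100: 0 (not leap unless ÷400).
Multiples of 400: 0.
Leap years = 14 − 0 + 0 = 14.

14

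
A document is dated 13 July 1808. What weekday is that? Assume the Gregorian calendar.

Doomsday rule: the anchor day for the 1800s is Friday. For year 08: 8÷12 = 0 r 8, and 8÷4 = 2, so 0+8+2 = 10.
Friday + 10 ≡ Monday — that's 1808's doomsday.
In July the doomsday date is Jul 11.
Jul 13 is 2 days after Jul 11; 2 mod 7 = 2, so Monday + 2 = Wednesday.

Wednesday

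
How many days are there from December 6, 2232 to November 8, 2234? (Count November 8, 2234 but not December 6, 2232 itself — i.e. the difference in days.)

702

Dec 6, 2232 → Dec 6, 2233: 365 days.
Dec 6, 2233 → Jan 6, 2234: 31 days (December has 31).
Jan 6, 2234 → Feb 6, 2234: 31 days (January has 31).
Feb 6, 2234 → Mar 6, 2234: 28 days (February has 28).
Mar 6, 2234 → Apr 6, 2234: 31 days (March has 31).
Apr 6, 2234 → May 6, 2234: 30 days (April has 30).
May 6, 2234 → Jun 6, 2234: 31 days (May has 31).
Jun 6, 2234 → Jul 6, 2234: 30 days (June has 30).
Jul 6, 2234 → Aug 6, 2234: 31 days (July has 31).
Aug 6, 2234 → Sep 6, 2234: 31 days (August has 31).
Sep 6, 2234 → Oct 6, 2234: 30 days (September has 30).
Oct 6, 2234 → Nov 6, 2234: 31 days (October has 31).
Nov 6, 2234 → Nov 8, 2234: 2 days.
Total: 702 days.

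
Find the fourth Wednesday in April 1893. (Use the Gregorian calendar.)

April 1, 1893 is a Saturday.
The first Wednesday is therefore April 5 (4 days later).
The fourth Wednesday is 5 + 3×7 = April 26.

April 26, 1893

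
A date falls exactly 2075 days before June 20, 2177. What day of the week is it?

Jun 20, 2177 is a Friday.
2075 mod 7 = 3, so 2075 days before a Friday is Friday − 3 = Tuesday.

Tuesday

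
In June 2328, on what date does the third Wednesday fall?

June 20, 2328

June 1, 2328 is a Friday.
The first Wednesday is therefore June 6 (5 days later).
The third Wednesday is 6 + 2×7 = June 20.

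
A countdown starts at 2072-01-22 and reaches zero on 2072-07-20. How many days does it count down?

180

Jan 22, 2072 → Feb 22, 2072: 31 days (January has 31).
Feb 22, 2072 → Mar 22, 2072: 29 days (February has 29).
Mar 22, 2072 → Apr 22, 2072: 31 days (March has 31).
Apr 22, 2072 → May 22, 2072: 30 days (April has 30).
May 22, 2072 → Jun 22, 2072: 31 days (May has 31).
Jun 22, 2072 → Jul 20, 2072: 28 days.
Total: 180 days.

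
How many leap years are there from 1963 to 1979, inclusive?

4

Multiples of 4 in [1963,1979]: 4.
Of those, multiples of 100: 0 (not leap unless ÷400).
Multiples of 400: 0.
Leap years = 4 − 0 + 0 = 4.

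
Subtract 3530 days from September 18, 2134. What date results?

January 18, 2125

−365 (one year) → Sep 18, 2133 (3165 left).
−365 (one year) → Sep 18, 2132 (2800 left).
−366 (one year; includes Feb 29, 2132) → Sep 18, 2131 (2434 left).
−365 (one year) → Sep 18, 2130 (2069 left).
−365 (one year) → Sep 18, 2129 (1704 left).
−365 (one year) → Sep 18, 2128 (1339 left).
−366 (one year; includes Feb 29, 2128) → Sep 18, 2127 (973 left).
−365 (one year) → Sep 18, 2126 (608 left).
−365 (one year) → Sep 18, 2125 (243 left).
−18 → Aug 31, 2125 (end of Aug, 31 days; 225 left).
−31 → Jul 31, 2125 (end of Jul, 31 days; 194 left).
−31 → Jun 30, 2125 (end of Jun, 30 days; 163 left).
−30 → May 31, 2125 (end of May, 31 days; 133 left).
−31 → Apr 30, 2125 (end of Apr, 30 days; 102 left).
−30 → Mar 31, 2125 (end of Mar, 31 days; 72 left).
−31 → Feb 28, 2125 (end of Feb, 28 days; 41 left).
−28 → Jan 31, 2125 (end of Jan, 31 days; 13 left).
−13 → Jan 18, 2125.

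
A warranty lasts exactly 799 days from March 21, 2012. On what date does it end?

May 29, 2014

+365 (one year) → Mar 21, 2013 (434 left).
+365 (one year) → Mar 21, 2014 (69 left).
Mar has 31 days: +11 → Apr 1, 2014 (58 left).
Apr has 30 days: +30 → May 1, 2014 (28 left).
+28 → May 29, 2014.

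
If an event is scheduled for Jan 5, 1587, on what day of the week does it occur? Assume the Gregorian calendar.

Doomsday rule: the anchor day for the 1500s is Wednesday. For year 87: 87÷12 = 7 r 3, and 3÷4 = 0, so 7+3+0 = 10.
Wednesday + 10 ≡ Saturday — that's 1587's doomsday.
In January the doomsday date is Jan 3 (1587 is not a leap year).
Jan 5 is 2 days after Jan 3; 2 mod 7 = 2, so Saturday + 2 = Monday.

Monday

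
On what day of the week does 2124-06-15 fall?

Thursday

Doomsday rule: the anchor day for the 2100s is Sunday. For year 24: 24÷12 = 2 r 0, and 0÷4 = 0, so 2+0+0 = 2.
Sunday + 2 ≡ Tuesday — that's 2124's doomsday.
In June the doomsday date is Jun 6.
Jun 15 is 9 days after Jun 6; 9 mod 7 = 2, so Tuesday + 2 = Thursday.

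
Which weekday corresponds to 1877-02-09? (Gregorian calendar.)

Doomsday rule: the anchor day for the 1800s is Friday. For year 77: 77÷12 = 6 r 5, and 5÷4 = 1, so 6+5+1 = 12.
Friday + 12 ≡ Wednesday — that's 1877's doomsday.
In February the doomsday date is Feb 28 (1877 is not a leap year).
Feb 9 is 19 days before Feb 28; 19 mod 7 = 5, so Wednesday − 5 = Friday.

Friday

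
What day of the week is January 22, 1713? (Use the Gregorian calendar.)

Sunday

Doomsday rule: the anchor day for the 1700s is Sunday. For year 13: 13÷12 = 1 r 1, and 1÷4 = 0, so 1+1+0 = 2.
Sunday + 2 ≡ Tuesday — that's 1713's doomsday.
In January the doomsday date is Jan 3 (1713 is not a leap year).
Jan 22 is 19 days after Jan 3; 19 mod 7 = 5, so Tuesday + 5 = Sunday.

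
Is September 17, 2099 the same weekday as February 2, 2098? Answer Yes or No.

No

From Feb 2, 2098 to Sep 17, 2099 is 592 days.
592 mod 7 = 4, so they are different weekdays.
(Feb 2, 2098 is a Sunday; Sep 17, 2099 is a Thursday.)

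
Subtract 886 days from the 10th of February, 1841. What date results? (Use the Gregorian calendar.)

September 8, 1838

−366 (one year; includes Feb 29, 1840) → Feb 10, 1840 (520 left).
−365 (one year) → Feb 10, 1839 (155 left).
−10 → Jan 31, 1839 (end of Jan, 31 days; 145 left).
−31 → Dec 31, 1838 (end of Dec, 31 days; 114 left).
−31 → Nov 30, 1838 (end of Nov, 30 days; 83 left).
−30 → Oct 31, 1838 (end of Oct, 31 days; 53 left).
−31 → Sep 30, 1838 (end of Sep, 30 days; 22 left).
−22 → Sep 8, 1838.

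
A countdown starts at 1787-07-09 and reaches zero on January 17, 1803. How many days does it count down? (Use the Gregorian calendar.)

5670

Jul 9, 1787 → Jul 9, 1788: 366 days (Feb 29, 1788 is in that span).
Jul 9, 1788 → Jul 9, 1789: 365 days.
Jul 9, 1789 → Jul 9, 1790: 365 days.
Jul 9, 1790 → Jul 9, 1791: 365 days.
Jul 9, 1791 → Jul 9, 1792: 366 days (Feb 29, 1792 is in that span).
Jul 9, 1792 → Jul 9, 1793: 365 days.
Jul 9, 1793 → Jul 9, 1794: 365 days.
Jul 9, 1794 → Jul 9, 1795: 365 days.
Jul 9, 1795 → Jul 9, 1796: 366 days (Feb 29, 1796 is in that span).
Jul 9, 1796 → Jul 9, 1797: 365 days.
Jul 9, 1797 → Jul 9, 1798: 365 days.
Jul 9, 1798 → Jul 9, 1799: 365 days.
Jul 9, 1799 → Jul 9, 1800: 365 days.
Jul 9, 1800 → Jul 9, 1801: 365 days.
Jul 9, 1801 → Jul 9, 1802: 365 days.
Jul 9, 1802 → Aug 9, 1802: 31 days (July has 31).
Aug 9, 1802 → Sep 9, 1802: 31 days (August has 31).
Sep 9, 1802 → Oct 9, 1802: 30 days (September has 30).
Oct 9, 1802 → Nov 9, 1802: 31 days (October has 31).
Nov 9, 1802 → Dec 9, 1802: 30 days (November has 30).
Dec 9, 1802 → Jan 9, 1803: 31 days (December has 31).
Jan 9, 1803 → Jan 17, 1803: 8 days.
Total: 5670 days.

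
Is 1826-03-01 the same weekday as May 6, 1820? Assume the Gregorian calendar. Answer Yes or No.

From May 6, 1820 to Mar 1, 1826 is 2125 days.
2125 mod 7 = 4, so they are different weekdays.
(May 6, 1820 is a Saturday; Mar 1, 1826 is a Wednesday.)

No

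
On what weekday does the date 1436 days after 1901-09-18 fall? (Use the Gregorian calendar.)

Thursday

First find the weekday of Sep 18, 1901. Doomsday rule: the anchor day for the 1900s is Wednesday. For year 01: 1÷12 = 0 r 1, and 1÷4 = 0, so 0+1+0 = 1.
Wednesday + 1 ≡ Thursday — that's 1901's doomsday.
In September the doomsday date is Sep 5.
Sep 18 is 13 days after Sep 5; 13 mod 7 = 6, so Thursday + 6 = Wednesday.
1436 mod 7 = 1, so 1436 days after a Wednesday is Wednesday + 1 = Thursday.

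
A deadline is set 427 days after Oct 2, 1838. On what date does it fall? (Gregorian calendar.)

December 3, 1839

+365 (one year) → Oct 2, 1839 (62 left).
Oct has 31 days: +30 → Nov 1, 1839 (32 left).
Nov has 30 days: +30 → Dec 1, 1839 (2 left).
+2 → Dec 3, 1839.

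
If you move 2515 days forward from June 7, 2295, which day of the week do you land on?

First find the weekday of Jun 7, 2295. Doomsday rule: the anchor day for the 2200s is Friday. For year 95: 95÷12 = 7 r 11, and 11÷4 = 2, so 7+11+2 = 20.
Friday + 20 ≡ Thursday — that's 2295's doomsday.
In June the doomsday date is Jun 6.
Jun 7 is 1 day after Jun 6; 1 mod 7 = 1, so Thursday + 1 = Friday.
2515 mod 7 = 2, so 2515 days after a Friday is Friday + 2 = Sunday.

Sunday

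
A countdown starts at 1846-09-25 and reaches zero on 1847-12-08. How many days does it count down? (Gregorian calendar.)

Sep 25, 1846 → Sep 25, 1847: 365 days.
Sep 25, 1847 → Oct 25, 1847: 30 days (September has 30).
Oct 25, 1847 → Nov 25, 1847: 31 days (October has 31).
Nov 25, 1847 → Dec 8, 1847: 13 days.
Total: 439 days.

439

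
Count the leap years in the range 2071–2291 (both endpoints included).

53

Multiples of 4 in [2071,2291]: 55.
Of those, multiples of 100: 2 (not leap unless ÷400).
Multiples of 400: 0.
Leap years = 55 − 2 + 0 = 53.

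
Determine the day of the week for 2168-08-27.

Doomsday rule: the anchor day for the 2100s is Sunday. For year 68: 68÷12 = 5 r 8, and 8÷4 = 2, so 5+8+2 = 15.
Sunday + 15 ≡ Monday — that's 2168's doomsday.
In August the doomsday date is Aug 8.
Aug 27 is 19 days after Aug 8; 19 mod 7 = 5, so Monday + 5 = Saturday.

Saturday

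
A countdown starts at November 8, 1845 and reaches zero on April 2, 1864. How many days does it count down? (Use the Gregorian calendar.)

Nov 8, 1845 → Nov 8, 1846: 365 days.
Nov 8, 1846 → Nov 8, 1847: 365 days.
Nov 8, 1847 → Nov 8, 1848: 366 days (Feb 29, 1848 is in that span).
Nov 8, 1848 → Nov 8, 1849: 365 days.
Nov 8, 1849 → Nov 8, 1850: 365 days.
Nov 8, 1850 → Nov 8, 1851: 365 days.
Nov 8, 1851 → Nov 8, 1852: 366 days (Feb 29, 1852 is in that span).
Nov 8, 1852 → Nov 8, 1853: 365 days.
Nov 8, 1853 → Nov 8, 1854: 365 days.
Nov 8, 1854 → Nov 8, 1855: 365 days.
Nov 8, 1855 → Nov 8, 1856: 366 days (Feb 29, 1856 is in that span).
Nov 8, 1856 → Nov 8, 1857: 365 days.
Nov 8, 1857 → Nov 8, 1858: 365 days.
Nov 8, 1858 → Nov 8, 1859: 365 days.
Nov 8, 1859 → Nov 8, 1860: 366 days (Feb 29, 1860 is in that span).
Nov 8, 1860 → Nov 8, 1861: 365 days.
Nov 8, 1861 → Nov 8, 1862: 365 days.
Nov 8, 1862 → Nov 8, 1863: 365 days.
Nov 8, 1863 → Dec 8, 1863: 30 days (November has 30).
Dec 8, 1863 → Jan 8, 1864: 31 days (December has 31).
Jan 8, 1864 → Feb 8, 1864: 31 days (January has 31).
Feb 8, 1864 → Mar 8, 1864: 29 days (February has 29).
Mar 8, 1864 → Apr 2, 1864: 25 days.
Total: 6720 days.

6720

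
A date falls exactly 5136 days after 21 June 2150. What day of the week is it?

First find the weekday of Jun 21, 2150. Doomsday rule: the anchor day for the 2100s is Sunday. For year 50: 50÷12 = 4 r 2, and 2÷4 = 0, so 4+2+0 = 6.
Sunday + 6 ≡ Saturday — that's 2150's doomsday.
In June the doomsday date is Jun 6.
Jun 21 is 15 days after Jun 6; 15 mod 7 = 1, so Saturday + 1 = Sunday.
5136 mod 7 = 5, so 5136 days after a Sunday is Sunday + 5 = Friday.

Friday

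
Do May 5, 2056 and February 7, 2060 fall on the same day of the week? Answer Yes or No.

No

From May 5, 2056 to Feb 7, 2060 is 1373 days.
1373 mod 7 = 1, so they are different weekdays.
(May 5, 2056 is a Friday; Feb 7, 2060 is a Saturday.)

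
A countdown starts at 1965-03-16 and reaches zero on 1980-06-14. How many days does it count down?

Mar 16, 1965 → Mar 16, 1966: 365 days.
Mar 16, 1966 → Mar 16, 1967: 365 days.
Mar 16, 1967 → Mar 16, 1968: 366 days (Feb 29, 1968 is in that span).
Mar 16, 1968 → Mar 16, 1969: 365 days.
Mar 16, 1969 → Mar 16, 1970: 365 days.
Mar 16, 1970 → Mar 16, 1971: 365 days.
Mar 16, 1971 → Mar 16, 1972: 366 days (Feb 29, 1972 is in that span).
Mar 16, 1972 → Mar 16, 1973: 365 days.
Mar 16, 1973 → Mar 16, 1974: 365 days.
Mar 16, 1974 → Mar 16, 1975: 365 days.
Mar 16, 1975 → Mar 16, 1976: 366 days (Feb 29, 1976 is in that span).
Mar 16, 1976 → Mar 16, 1977: 365 days.
Mar 16, 1977 → Mar 16, 1978: 365 days.
Mar 16, 1978 → Mar 16, 1979: 365 days.
Mar 16, 1979 → Mar 16, 1980: 366 days (Feb 29, 1980 is in that span).
Mar 16, 1980 → Apr 16, 1980: 31 days (March has 31).
Apr 16, 1980 → May 16, 1980: 30 days (April has 30).
May 16, 1980 → Jun 14, 1980: 29 days.
Total: 5569 days.

5569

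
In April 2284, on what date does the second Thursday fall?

April 10, 2284

April 1, 2284 is a Tuesday.
The first Thursday is therefore April 3 (2 days later).
The second Thursday is 3 + 1×7 = April 10.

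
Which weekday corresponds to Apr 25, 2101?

January 1, 2101 is a Saturday.
Jan 1, 2101 → Feb 1, 2101: 31 days (January has 31).
Feb 1, 2101 → Mar 1, 2101: 28 days (February has 28).
Mar 1, 2101 → Apr 1, 2101: 31 days (March has 31).
Apr 1, 2101 → Apr 25, 2101: 24 days.
Total: 114 days.
114 mod 7 = 2, so Saturday + 2 = Monday.

Monday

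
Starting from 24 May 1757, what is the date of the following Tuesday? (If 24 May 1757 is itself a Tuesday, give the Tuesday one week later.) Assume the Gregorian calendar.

May 24, 1757 is a Tuesday.
From Tuesday to the next Tuesday is 7 days.
May 24, 1757 + 7 = May 31, 1757.

May 31, 1757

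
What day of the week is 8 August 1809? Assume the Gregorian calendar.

Doomsday rule: the anchor day for the 1800s is Friday. For year 09: 9÷12 = 0 r 9, and 9÷4 = 2, so 0+9+2 = 11.
Friday + 11 ≡ Tuesday — that's 1809's doomsday.
In August the doomsday date is Aug 8.
Aug 8 is the doomsday itself: Tuesday.

Tuesday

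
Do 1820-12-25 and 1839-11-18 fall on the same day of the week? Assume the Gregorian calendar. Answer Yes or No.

Yes

From Dec 25, 1820 to Nov 18, 1839 is 6902 days.
6902 mod 7 = 0, so they are the same weekday.
(Dec 25, 1820 is a Monday; Nov 18, 1839 is a Monday.)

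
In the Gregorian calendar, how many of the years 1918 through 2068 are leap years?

Multiples of 4 in [1918,2068]: 38.
Of those, multiples of 100: 1 (not leap unless ÷400).
Multiples of 400: 1.
Leap years = 38 − 1 + 1 = 38.

38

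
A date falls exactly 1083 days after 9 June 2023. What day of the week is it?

Wednesday

First find the weekday of Jun 9, 2023. Doomsday rule: the anchor day for the 2000s is Tuesday. For year 23: 23÷12 = 1 r 11, and 11÷4 = 2, so 1+11+2 = 14.
Tuesday + 14 ≡ Tuesday — that's 2023's doomsday.
In June the doomsday date is Jun 6.
Jun 9 is 3 days after Jun 6; 3 mod 7 = 3, so Tuesday + 3 = Friday.
1083 mod 7 = 5, so 1083 days after a Friday is Friday + 5 = Wednesday.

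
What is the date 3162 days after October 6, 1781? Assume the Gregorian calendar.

+365 (one year) → Oct 6, 1782 (2797 left).
+365 (one year) → Oct 6, 1783 (2432 left).
+366 (one year; includes Feb 29, 1784) → Oct 6, 1784 (2066 left).
+365 (one year) → Oct 6, 1785 (1701 left).
+365 (one year) → Oct 6, 1786 (1336 left).
+365 (one year) → Oct 6, 1787 (971 left).
+366 (one year; includes Feb 29, 1788) → Oct 6, 1788 (605 left).
+365 (one year) → Oct 6, 1789 (240 left).
Oct has 31 days: +26 → Nov 1, 1789 (214 left).
Nov has 30 days: +30 → Dec 1, 1789 (184 left).
Dec has 31 days: +31 → Jan 1, 1790 (153 left).
Jan has 31 days: +31 → Feb 1, 1790 (122 left).
Feb has 28 days: +28 → Mar 1, 1790 (94 left).
Mar has 31 days: +31 → Apr 1, 1790 (63 left).
Apr has 30 days: +30 → May 1, 1790 (33 left).
May has 31 days: +31 → Jun 1, 1790 (2 left).
+2 → Jun 3, 1790.

June 3, 1790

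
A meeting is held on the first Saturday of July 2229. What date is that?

July 1, 2229 is a Wednesday.
The first Saturday is therefore July 4 (3 days later).

July 4, 2229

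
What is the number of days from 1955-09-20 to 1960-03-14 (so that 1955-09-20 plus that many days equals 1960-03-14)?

Sep 20, 1955 → Sep 20, 1956: 366 days (Feb 29, 1956 is in that span).
Sep 20, 1956 → Sep 20, 1957: 365 days.
Sep 20, 1957 → Sep 20, 1958: 365 days.
Sep 20, 1958 → Sep 20, 1959: 365 days.
Sep 20, 1959 → Oct 20, 1959: 30 days (September has 30).
Oct 20, 1959 → Nov 20, 1959: 31 days (October has 31).
Nov 20, 1959 → Dec 20, 1959: 30 days (November has 30).
Dec 20, 1959 → Jan 20, 1960: 31 days (December has 31).
Jan 20, 1960 → Feb 20, 1960: 31 days (January has 31).
Feb 20, 1960 → Mar 14, 1960: 23 days.
Total: 1637 days.

1637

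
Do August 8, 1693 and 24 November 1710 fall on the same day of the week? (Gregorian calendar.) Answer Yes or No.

From Aug 8, 1693 to Nov 24, 1710 is 6316 days.
6316 mod 7 = 2, so they are different weekdays.
(Aug 8, 1693 is a Saturday; Nov 24, 1710 is a Monday.)

No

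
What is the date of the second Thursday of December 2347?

December 11, 2347

December 1, 2347 is a Monday.
The first Thursday is therefore December 4 (3 days later).
The second Thursday is 4 + 1×7 = December 11.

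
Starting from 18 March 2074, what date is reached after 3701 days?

May 5, 2084

+365 (one year) → Mar 18, 2075 (3336 left).
+366 (one year; includes Feb 29, 2076) → Mar 18, 2076 (2970 left).
+365 (one year) → Mar 18, 2077 (2605 left).
+365 (one year) → Mar 18, 2078 (2240 left).
+365 (one year) → Mar 18, 2079 (1875 left).
+366 (one year; includes Feb 29, 2080) → Mar 18, 2080 (1509 left).
+365 (one year) → Mar 18, 2081 (1144 left).
+365 (one year) → Mar 18, 2082 (779 left).
+365 (one year) → Mar 18, 2083 (414 left).
+366 (one year; includes Feb 29, 2084) → Mar 18, 2084 (48 left).
Mar has 31 days: +14 → Apr 1, 2084 (34 left).
Apr has 30 days: +30 → May 1, 2084 (4 left).
+4 → May 5, 2084.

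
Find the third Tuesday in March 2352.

March 18, 2352

March 1, 2352 is a Saturday.
The first Tuesday is therefore March 4 (3 days later).
The third Tuesday is 4 + 2×7 = March 18.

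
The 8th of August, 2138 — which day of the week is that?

Friday

Doomsday rule: the anchor day for the 2100s is Sunday. For year 38: 38÷12 = 3 r 2, and 2÷4 = 0, so 3+2+0 = 5.
Sunday + 5 ≡ Friday — that's 2138's doomsday.
In August the doomsday date is Aug 8.
Aug 8 is the doomsday itself: Friday.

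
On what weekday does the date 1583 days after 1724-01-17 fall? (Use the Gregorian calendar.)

Jan 17, 1724 is a Monday.
1583 mod 7 = 1, so 1583 days after a Monday is Monday + 1 = Tuesday.

Tuesday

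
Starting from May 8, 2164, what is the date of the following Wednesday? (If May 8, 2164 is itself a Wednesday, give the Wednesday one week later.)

May 9, 2164

May 8, 2164 is a Tuesday.
From Tuesday to the next Wednesday is 1 day.
May 8, 2164 + 1 = May 9, 2164.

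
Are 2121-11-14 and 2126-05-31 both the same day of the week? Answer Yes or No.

Yes

From Nov 14, 2121 to May 31, 2126 is 1659 days.
1659 mod 7 = 0, so they are the same weekday.
(Nov 14, 2121 is a Friday; May 31, 2126 is a Friday.)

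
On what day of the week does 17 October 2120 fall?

Doomsday rule: the anchor day for the 2100s is Sunday. For year 20: 20÷12 = 1 r 8, and 8÷4 = 2, so 1+8+2 = 11.
Sunday + 11 ≡ Thursday — that's 2120's doomsday.
In October the doomsday date is Oct 10.
Oct 17 is 7 days after Oct 10; 7 mod 7 = 0, so Thursday + 0 = Thursday.

Thursday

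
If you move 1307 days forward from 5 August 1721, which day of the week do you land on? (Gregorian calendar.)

Aug 5, 1721 is a Tuesday.
1307 mod 7 = 5, so 1307 days after a Tuesday is Tuesday + 5 = Sunday.

Sunday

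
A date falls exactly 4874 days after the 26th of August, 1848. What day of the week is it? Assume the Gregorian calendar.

Monday

Aug 26, 1848 is a Saturday.
4874 mod 7 = 2, so 4874 days after a Saturday is Saturday + 2 = Monday.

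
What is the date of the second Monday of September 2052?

September 1, 2052 is a Sunday.
The first Monday is therefore September 2 (1 days later).
The second Monday is 2 + 1×7 = September 9.

September 9, 2052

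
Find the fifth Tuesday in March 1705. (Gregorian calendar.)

March 31, 1705

March 1, 1705 is a Sunday.
The first Tuesday is therefore March 3 (2 days later).
The fifth Tuesday is 3 + 4×7 = March 31.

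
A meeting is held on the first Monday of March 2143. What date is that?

March 1, 2143 is a Friday.
The first Monday is therefore March 4 (3 days later).

March 4, 2143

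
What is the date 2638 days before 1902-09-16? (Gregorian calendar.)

June 26, 1895

−365 (one year) → Sep 16, 1901 (2273 left).
−365 (one year) → Sep 16, 1900 (1908 left).
−365 (one year) → Sep 16, 1899 (1543 left).
−365 (one year) → Sep 16, 1898 (1178 left).
−365 (one year) → Sep 16, 1897 (813 left).
−365 (one year) → Sep 16, 1896 (448 left).
−366 (one year; includes Feb 29, 1896) → Sep 16, 1895 (82 left).
−16 → Aug 31, 1895 (end of Aug, 31 days; 66 left).
−31 → Jul 31, 1895 (end of Jul, 31 days; 35 left).
−31 → Jun 30, 1895 (end of Jun, 30 days; 4 left).
−4 → Jun 26, 1895.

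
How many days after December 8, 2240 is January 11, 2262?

7704

Dec 8, 2240 → Dec 8, 2241: 365 days.
Dec 8, 2241 → Dec 8, 2242: 365 days.
Dec 8, 2242 → Dec 8, 2243: 365 days.
Dec 8, 2243 → Dec 8, 2244: 366 days (Feb 29, 2244 is in that span).
Dec 8, 2244 → Dec 8, 2245: 365 days.
Dec 8, 2245 → Dec 8, 2246: 365 days.
Dec 8, 2246 → Dec 8, 2247: 365 days.
Dec 8, 2247 → Dec 8, 2248: 366 days (Feb 29, 2248 is in that span).
Dec 8, 2248 → Dec 8, 2249: 365 days.
Dec 8, 2249 → Dec 8, 2250: 365 days.
Dec 8, 2250 → Dec 8, 2251: 365 days.
Dec 8, 2251 → Dec 8, 2252: 366 days (Feb 29, 2252 is in that span).
Dec 8, 2252 → Dec 8, 2253: 365 days.
Dec 8, 2253 → Dec 8, 2254: 365 days.
Dec 8, 2254 → Dec 8, 2255: 365 days.
Dec 8, 2255 → Dec 8, 2256: 366 days (Feb 29, 2256 is in that span).
Dec 8, 2256 → Dec 8, 2257: 365 days.
Dec 8, 2257 → Dec 8, 2258: 365 days.
Dec 8, 2258 → Dec 8, 2259: 365 days.
Dec 8, 2259 → Dec 8, 2260: 366 days (Feb 29, 2260 is in that span).
Dec 8, 2260 → Jan 8, 2261: 31 days (December has 31).
Jan 8, 2261 → Feb 8, 2261: 31 days (January has 31).
Feb 8, 2261 → Mar 8, 2261: 28 days (February has 28).
Mar 8, 2261 → Apr 8, 2261: 31 days (March has 31).
Apr 8, 2261 → May 8, 2261: 30 days (April has 30).
May 8, 2261 → Jun 8, 2261: 31 days (May has 31).
Jun 8, 2261 → Jul 8, 2261: 30 days (June has 30).
Jul 8, 2261 → Aug 8, 2261: 31 days (July has 31).
Aug 8, 2261 → Sep 8, 2261: 31 days (August has 31).
Sep 8, 2261 → Oct 8, 2261: 30 days (September has 30).
Oct 8, 2261 → Nov 8, 2261: 31 days (October has 31).
Nov 8, 2261 → Dec 8, 2261: 30 days (November has 30).
Dec 8, 2261 → Jan 8, 2262: 31 days (December has 31).
Jan 8, 2262 → Jan 11, 2262: 3 days.
Total: 7704 days.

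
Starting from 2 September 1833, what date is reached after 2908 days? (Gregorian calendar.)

+365 (one year) → Sep 2, 1834 (2543 left).
+365 (one year) → Sep 2, 1835 (2178 left).
+366 (one year; includes Feb 29, 1836) → Sep 2, 1836 (1812 left).
+365 (one year) → Sep 2, 1837 (1447 left).
+365 (one year) → Sep 2, 1838 (1082 left).
+365 (one year) → Sep 2, 1839 (717 left).
+366 (one year; includes Feb 29, 1840) → Sep 2, 1840 (351 left).
Sep has 30 days: +29 → Oct 1, 1840 (322 left).
Oct has 31 days: +31 → Nov 1, 1840 (291 left).
Nov has 30 days: +30 → Dec 1, 1840 (261 left).
Dec has 31 days: +31 → Jan 1, 1841 (230 left).
Jan has 31 days: +31 → Feb 1, 1841 (199 left).
Feb has 28 days: +28 → Mar 1, 1841 (171 left).
Mar has 31 days: +31 → Apr 1, 1841 (140 left).
Apr has 30 days: +30 → May 1, 1841 (110 left).
May has 31 days: +31 → Jun 1, 1841 (79 left).
Jun has 30 days: +30 → Jul 1, 1841 (49 left).
Jul has 31 days: +31 → Aug 1, 1841 (18 left).
+18 → Aug 19, 1841.

August 19, 1841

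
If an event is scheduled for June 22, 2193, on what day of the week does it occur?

Doomsday rule: the anchor day for the 2100s is Sunday. For year 93: 93÷12 = 7 r 9, and 9÷4 = 2, so 7+9+2 = 18.
Sunday + 18 ≡ Thursday — that's 2193's doomsday.
In June the doomsday date is Jun 6.
Jun 22 is 16 days after Jun 6; 16 mod 7 = 2, so Thursday + 2 = Saturday.

Saturday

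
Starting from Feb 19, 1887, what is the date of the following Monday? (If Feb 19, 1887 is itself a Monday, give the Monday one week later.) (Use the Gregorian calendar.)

Feb 19, 1887 is a Saturday.
From Saturday to the next Monday is 2 days.
Feb 19, 1887 + 2 = Feb 21, 1887.

February 21, 1887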